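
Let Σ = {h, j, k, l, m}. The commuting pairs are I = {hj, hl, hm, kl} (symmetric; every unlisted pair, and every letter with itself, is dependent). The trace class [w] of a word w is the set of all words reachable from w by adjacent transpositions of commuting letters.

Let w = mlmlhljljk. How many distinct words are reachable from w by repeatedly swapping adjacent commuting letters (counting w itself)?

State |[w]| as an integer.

9

0(m) covers ∅
1(l) covers 0:m
2(m) covers 1:l
3(l) covers 2:m
4(h) covers ∅
5(l) covers 3:l
6(j) covers 5:l
7(l) covers 6:j
8(j) covers 7:l
9(k) covers 4:h, 8:j
floor of heap: 0:m, 4:h
completions by unplaced set U, small U first (add the entries for U minus each lowest piece of U):
  |U|=1: {9}:1
  |U|=2: {4,9}:1  {8,9}:1
  |U|=3: {4,8,9}:2  {7,8,9}:1
  |U|=4: {4,7,8,9}:3  {6,7,8,9}:1
  |U|=5: {4,6,7,8,9}:4  {5,6,7,8,9}:1
  |U|=6: {3,5,6,7,8,9}:1  {4,5,6,7,8,9}:5
  |U|=7: {2,3,5,6,7,8,9}:1  {3,4,5,6,7,8,9}:6
  |U|=8: {1,2,3,5,6,7,8,9}:1  {2,3,4,5,6,7,8,9}:7
  start at 0(m): 8
  start at 4(h): 1
sum over floor = 9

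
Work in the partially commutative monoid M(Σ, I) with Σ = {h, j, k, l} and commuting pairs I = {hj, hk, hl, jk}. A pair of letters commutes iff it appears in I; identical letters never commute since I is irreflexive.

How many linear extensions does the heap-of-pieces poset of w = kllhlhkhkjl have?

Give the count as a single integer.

495

piece 0:k — minimal
piece 1:l rests on {0:k}
piece 2:l rests on {1:l}
piece 3:h — minimal
piece 4:l rests on {2:l}
piece 5:h rests on {3:h}
piece 6:k rests on {4:l}
piece 7:h rests on {5:h}
piece 8:k rests on {6:k}
piece 9:j rests on {4:l}
piece 10:l rests on {8:k, 9:j}
minimal pieces: {0:k, 3:h}
ways to finish when only these pieces remain (= sum over removing one remaining piece with nothing left below it):
  1 left: {7}→1  {10}→1
  2 left: {5,7}→1  {7,10}→2  {8,10}→1  {9,10}→1
  3 left: {3,5,7}→1  {5,7,10}→3  {6,8,10}→1  {7,8,10}→3  {7,9,10}→3  {8,9,10}→2
  4 left: {3,5,7,10}→4  {5,7,8,10}→6  {5,7,9,10}→6  {6,7,8,10}→4  {6,8,9,10}→3  {7,8,9,10}→8
  5 left: {3,5,7,8,10}→10  {3,5,7,9,10}→10  {4,6,8,9,10}→3  {5,6,7,8,10}→10  {5,7,8,9,10}→20  {6,7,8,9,10}→15
  6 left: {2,4,6,8,9,10}→3  {3,5,6,7,8,10}→20  {3,5,7,8,9,10}→40  {4,6,7,8,9,10}→18  {5,6,7,8,9,10}→45
  7 left: {1,2,4,6,8,9,10}→3  {2,4,6,7,8,9,10}→21  {3,5,6,7,8,9,10}→105  {4,5,6,7,8,9,10}→63
  8 left: {0,1,2,4,6,8,9,10}→3  {1,2,4,6,7,8,9,10}→24  {2,4,5,6,7,8,9,10}→84  {3,4,5,6,7,8,9,10}→168
  9 left: {0,1,2,4,6,7,8,9,10}→27  {1,2,4,5,6,7,8,9,10}→108  {2,3,4,5,6,7,8,9,10}→252
  placing 0:k first → 360 extensions
  placing 3:h first → 135 extensions
total linear extensions = 495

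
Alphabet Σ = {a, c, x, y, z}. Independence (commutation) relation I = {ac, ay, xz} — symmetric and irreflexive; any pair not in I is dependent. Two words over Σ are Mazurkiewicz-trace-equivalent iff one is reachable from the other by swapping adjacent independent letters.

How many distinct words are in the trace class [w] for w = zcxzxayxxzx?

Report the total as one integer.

piece 0:z — minimal
piece 1:c rests on {0:z}
piece 2:x rests on {1:c}
piece 3:z rests on {1:c}
piece 4:x rests on {2:x}
piece 5:a rests on {3:z, 4:x}
piece 6:y rests on {3:z, 4:x}
piece 7:x rests on {5:a, 6:y}
piece 8:x rests on {7:x}
piece 9:z rests on {5:a, 6:y}
piece 10:x rests on {8:x}
minimal pieces: {0:z}
ways to finish when only these pieces remain (= sum over removing one remaining piece with nothing left below it):
  1 left: {9}→1  {10}→1
  2 left: {8,10}→1  {9,10}→2
  3 left: {7,8,10}→1  {8,9,10}→3
  4 left: {7,8,9,10}→4
  5 left: {5,7,8,9,10}→4  {6,7,8,9,10}→4
  6 left: {5,6,7,8,9,10}→8
  7 left: {3,5,6,7,8,9,10}→8  {4,5,6,7,8,9,10}→8
  8 left: {2,4,5,6,7,8,9,10}→8  {3,4,5,6,7,8,9,10}→16
  9 left: {2,3,4,5,6,7,8,9,10}→24
  placing 0:z first → 24 extensions

24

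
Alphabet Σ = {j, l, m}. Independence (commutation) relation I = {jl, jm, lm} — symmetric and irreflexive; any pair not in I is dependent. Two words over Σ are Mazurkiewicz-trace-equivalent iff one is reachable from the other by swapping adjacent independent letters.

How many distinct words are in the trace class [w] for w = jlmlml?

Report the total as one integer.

piece 0:j — minimal
piece 1:l — minimal
piece 2:m — minimal
piece 3:l rests on {1:l}
piece 4:m rests on {2:m}
piece 5:l rests on {3:l}
minimal pieces: {0:j, 1:l, 2:m}
ways to finish when only these pieces remain (= sum over removing one remaining piece with nothing left below it):
  1 left: {0}→1  {4}→1  {5}→1
  2 left: {0,4}→2  {0,5}→2  {2,4}→1  {3,5}→1  {4,5}→2
  3 left: {0,2,4}→3  {0,3,5}→3  {0,4,5}→6  {1,3,5}→1  {2,4,5}→3  {3,4,5}→3
  4 left: {0,1,3,5}→4  {0,2,4,5}→12  {0,3,4,5}→12  {1,3,4,5}→4  {2,3,4,5}→6
  placing 0:j first → 10 extensions
  placing 1:l first → 30 extensions
  placing 2:m first → 20 extensions
total linear extensions = 60

60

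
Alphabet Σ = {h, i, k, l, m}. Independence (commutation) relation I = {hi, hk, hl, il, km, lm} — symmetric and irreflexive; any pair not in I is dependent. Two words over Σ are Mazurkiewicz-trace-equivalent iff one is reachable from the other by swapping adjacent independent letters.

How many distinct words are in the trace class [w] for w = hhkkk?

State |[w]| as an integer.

10

0(h) covers ∅
1(h) covers 0:h
2(k) covers ∅
3(k) covers 2:k
4(k) covers 3:k
floor of heap: 0:h, 2:k
completions by unplaced set U, small U first (add the entries for U minus each lowest piece of U):
  |U|=1: {1}:1  {4}:1
  |U|=2: {0,1}:1  {1,4}:2  {3,4}:1
  |U|=3: {0,1,4}:3  {1,3,4}:3  {2,3,4}:1
  start at 0(h): 4
  start at 2(k): 6
sum over floor = 10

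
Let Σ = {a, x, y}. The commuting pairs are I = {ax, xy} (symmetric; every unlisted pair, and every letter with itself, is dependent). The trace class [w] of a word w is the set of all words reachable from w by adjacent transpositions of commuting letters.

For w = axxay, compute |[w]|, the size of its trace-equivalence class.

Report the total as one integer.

10

#0=a has no predecessor
#1=x has no predecessor
#2=x depends on [1:x]
#3=a depends on [0:a]
#4=y depends on [3:a]
sources: [0:a, 1:x]
N(rest) = Σ N(rest − s) over sources s of rest; N(one piece) = 1:
  size 1 → [2]=1  [4]=1
  size 2 → [1,2]=1  [2,4]=2  [3,4]=1
  size 3 → [0,3,4]=1  [1,2,4]=3  [2,3,4]=3
  first=0(a) contributes 6
  first=1(x) contributes 4
|[w]| = 10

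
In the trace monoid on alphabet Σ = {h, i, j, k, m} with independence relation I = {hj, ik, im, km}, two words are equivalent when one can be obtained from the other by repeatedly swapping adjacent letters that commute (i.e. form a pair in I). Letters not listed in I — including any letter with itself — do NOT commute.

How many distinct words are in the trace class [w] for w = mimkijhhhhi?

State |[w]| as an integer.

drop 0:m onto floor
drop 1:i onto floor
drop 2:m onto {0:m}
drop 3:k onto floor
drop 4:i onto {1:i}
drop 5:j onto {2:m, 3:k, 4:i}
drop 6:h onto {2:m, 3:k, 4:i}
drop 7:h onto {6:h}
drop 8:h onto {7:h}
drop 9:h onto {8:h}
drop 10:i onto {5:j, 9:h}
ground layer = {0:m, 1:i, 3:k}
drop-orders for the pieces not yet dropped (sum over which currently-grounded one goes next):
  1 to go: {10} 1
  2 to go: {5,10} 1  {9,10} 1
  3 to go: {5,9,10} 2  {8,9,10} 1
  4 to go: {5,8,9,10} 3  {7,8,9,10} 1
  5 to go: {5,7,8,9,10} 4  {6,7,8,9,10} 1
  6 to go: {5,6,7,8,9,10} 5
  7 to go: {2,5,6,7,8,9,10} 5  {3,5,6,7,8,9,10} 5  {4,5,6,7,8,9,10} 5
  8 to go: {0,2,5,6,7,8,9,10} 5  {1,4,5,6,7,8,9,10} 5  {2,3,5,6,7,8,9,10} 10  {2,4,5,6,7,8,9,10} 10  {3,4,5,6,7,8,9,10} 10
  9 to go: {0,2,3,5,6,7,8,9,10} 15  {0,2,4,5,6,7,8,9,10} 15  {1,2,4,5,6,7,8,9,10} 15  {1,3,4,5,6,7,8,9,10} 15  {2,3,4,5,6,7,8,9,10} 30
  if 0:m drops first: 60 orders
  if 1:i drops first: 60 orders
  if 3:k drops first: 30 orders
heap linearizations: 150

150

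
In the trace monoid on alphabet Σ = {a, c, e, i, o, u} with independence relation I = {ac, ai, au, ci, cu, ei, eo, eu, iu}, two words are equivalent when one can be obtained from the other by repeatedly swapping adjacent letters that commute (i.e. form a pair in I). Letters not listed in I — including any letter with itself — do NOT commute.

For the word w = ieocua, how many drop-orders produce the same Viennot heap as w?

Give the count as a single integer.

piece 0:i — minimal
piece 1:e — minimal
piece 2:o rests on {0:i}
piece 3:c rests on {1:e, 2:o}
piece 4:u rests on {2:o}
piece 5:a rests on {1:e, 2:o}
minimal pieces: {0:i, 1:e}
ways to finish when only these pieces remain (= sum over removing one remaining piece with nothing left below it):
  1 left: {3}→1  {4}→1  {5}→1
  2 left: {3,4}→2  {3,5}→2  {4,5}→2
  3 left: {1,3,5}→2  {3,4,5}→6
  4 left: {1,3,4,5}→8  {2,3,4,5}→6
  placing 0:i first → 14 extensions
  placing 1:e first → 6 extensions
total linear extensions = 20

20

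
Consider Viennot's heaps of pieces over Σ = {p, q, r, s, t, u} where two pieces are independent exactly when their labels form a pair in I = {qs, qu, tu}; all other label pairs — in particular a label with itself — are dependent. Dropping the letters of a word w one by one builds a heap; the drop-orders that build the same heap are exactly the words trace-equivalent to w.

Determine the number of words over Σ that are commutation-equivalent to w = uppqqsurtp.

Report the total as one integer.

6

#0=u has no predecessor
#1=p depends on [0:u]
#2=p depends on [1:p]
#3=q depends on [2:p]
#4=q depends on [3:q]
#5=s depends on [2:p]
#6=u depends on [5:s]
#7=r depends on [4:q, 6:u]
#8=t depends on [7:r]
#9=p depends on [8:t]
sources: [0:u]
N(rest) = Σ N(rest − s) over sources s of rest; N(one piece) = 1:
  size 1 → [9]=1
  size 2 → [8,9]=1
  size 3 → [7,8,9]=1
  size 4 → [4,7,8,9]=1  [6,7,8,9]=1
  size 5 → [3,4,7,8,9]=1  [4,6,7,8,9]=2  [5,6,7,8,9]=1
  size 6 → [3,4,6,7,8,9]=3  [4,5,6,7,8,9]=3
  size 7 → [3,4,5,6,7,8,9]=6
  size 8 → [2,3,4,5,6,7,8,9]=6
  first=0(u) contributes 6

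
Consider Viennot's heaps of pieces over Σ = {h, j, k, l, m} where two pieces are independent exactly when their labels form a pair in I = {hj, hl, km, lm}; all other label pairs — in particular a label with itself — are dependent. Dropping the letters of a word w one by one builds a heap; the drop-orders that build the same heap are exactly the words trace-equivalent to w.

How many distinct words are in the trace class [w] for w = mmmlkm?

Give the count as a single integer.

15

0(m) covers ∅
1(m) covers 0:m
2(m) covers 1:m
3(l) covers ∅
4(k) covers 3:l
5(m) covers 2:m
floor of heap: 0:m, 3:l
completions by unplaced set U, small U first (add the entries for U minus each lowest piece of U):
  |U|=1: {4}:1  {5}:1
  |U|=2: {2,5}:1  {3,4}:1  {4,5}:2
  |U|=3: {1,2,5}:1  {2,4,5}:3  {3,4,5}:3
  |U|=4: {0,1,2,5}:1  {1,2,4,5}:4  {2,3,4,5}:6
  start at 0(m): 10
  start at 3(l): 5
sum over floor = 15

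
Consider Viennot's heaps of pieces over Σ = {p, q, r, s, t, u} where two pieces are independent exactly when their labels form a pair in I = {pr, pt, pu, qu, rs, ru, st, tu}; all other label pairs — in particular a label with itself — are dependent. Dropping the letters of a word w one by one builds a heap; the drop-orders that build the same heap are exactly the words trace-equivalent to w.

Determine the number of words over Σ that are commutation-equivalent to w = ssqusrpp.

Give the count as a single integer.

9

drop 0:s onto floor
drop 1:s onto {0:s}
drop 2:q onto {1:s}
drop 3:u onto {1:s}
drop 4:s onto {2:q, 3:u}
drop 5:r onto {2:q}
drop 6:p onto {4:s}
drop 7:p onto {6:p}
ground layer = {0:s}
drop-orders for the pieces not yet dropped (sum over which currently-grounded one goes next):
  1 to go: {5} 1  {7} 1
  2 to go: {5,7} 2  {6,7} 1
  3 to go: {4,6,7} 1  {5,6,7} 3
  4 to go: {3,4,6,7} 1  {4,5,6,7} 4
  5 to go: {2,4,5,6,7} 4  {3,4,5,6,7} 5
  6 to go: {2,3,4,5,6,7} 9
  if 0:s drops first: 9 orders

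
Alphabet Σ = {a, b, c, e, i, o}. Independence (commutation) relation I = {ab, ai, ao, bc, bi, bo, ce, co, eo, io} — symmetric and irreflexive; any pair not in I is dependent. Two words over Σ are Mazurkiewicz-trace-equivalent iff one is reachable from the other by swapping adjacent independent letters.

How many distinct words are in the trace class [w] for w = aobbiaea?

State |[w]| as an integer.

240

#0=a has no predecessor
#1=o has no predecessor
#2=b has no predecessor
#3=b depends on [2:b]
#4=i has no predecessor
#5=a depends on [0:a]
#6=e depends on [3:b, 4:i, 5:a]
#7=a depends on [6:e]
sources: [0:a, 1:o, 2:b, 4:i]
N(rest) = Σ N(rest − s) over sources s of rest; N(one piece) = 1:
  size 1 → [1]=1  [7]=1
  size 2 → [1,7]=2  [6,7]=1
  size 3 → [1,6,7]=3  [3,6,7]=1  [4,6,7]=1  [5,6,7]=1
  size 4 → [0,5,6,7]=1  [1,3,6,7]=4  [1,4,6,7]=4  [1,5,6,7]=4  [2,3,6,7]=1  [3,4,6,7]=2  [3,5,6,7]=2  [4,5,6,7]=2
  size 5 → [0,1,5,6,7]=5  [0,3,5,6,7]=3  [0,4,5,6,7]=3  [1,2,3,6,7]=5  [1,3,4,6,7]=10  [1,3,5,6,7]=10  [1,4,5,6,7]=10  [2,3,4,6,7]=3  [2,3,5,6,7]=3  [3,4,5,6,7]=6
  size 6 → [0,1,3,5,6,7]=18  [0,1,4,5,6,7]=18  [0,2,3,5,6,7]=6  [0,3,4,5,6,7]=12  [1,2,3,4,6,7]=18  [1,2,3,5,6,7]=18  [1,3,4,5,6,7]=36  [2,3,4,5,6,7]=12
  first=0(a) contributes 84
  first=1(o) contributes 30
  first=2(b) contributes 84
  first=4(i) contributes 42
|[w]| = 240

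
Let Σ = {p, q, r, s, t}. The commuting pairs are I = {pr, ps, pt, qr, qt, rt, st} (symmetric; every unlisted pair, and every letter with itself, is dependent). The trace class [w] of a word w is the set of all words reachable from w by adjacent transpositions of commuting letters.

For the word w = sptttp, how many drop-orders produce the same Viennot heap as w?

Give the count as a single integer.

60

drop 0:s onto floor
drop 1:p onto floor
drop 2:t onto floor
drop 3:t onto {2:t}
drop 4:t onto {3:t}
drop 5:p onto {1:p}
ground layer = {0:s, 1:p, 2:t}
drop-orders for the pieces not yet dropped (sum over which currently-grounded one goes next):
  1 to go: {0} 1  {4} 1  {5} 1
  2 to go: {0,4} 2  {0,5} 2  {1,5} 1  {3,4} 1  {4,5} 2
  3 to go: {0,1,5} 3  {0,3,4} 3  {0,4,5} 6  {1,4,5} 3  {2,3,4} 1  {3,4,5} 3
  4 to go: {0,1,4,5} 12  {0,2,3,4} 4  {0,3,4,5} 12  {1,3,4,5} 6  {2,3,4,5} 4
  if 0:s drops first: 10 orders
  if 1:p drops first: 20 orders
  if 2:t drops first: 30 orders
heap linearizations: 60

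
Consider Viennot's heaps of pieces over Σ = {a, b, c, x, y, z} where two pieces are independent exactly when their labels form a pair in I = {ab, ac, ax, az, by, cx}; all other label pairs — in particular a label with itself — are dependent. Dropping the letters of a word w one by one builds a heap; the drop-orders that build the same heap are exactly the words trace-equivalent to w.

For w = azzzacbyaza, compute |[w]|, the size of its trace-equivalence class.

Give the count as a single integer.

153

#0=a has no predecessor
#1=z has no predecessor
#2=z depends on [1:z]
#3=z depends on [2:z]
#4=a depends on [0:a]
#5=c depends on [3:z]
#6=b depends on [5:c]
#7=y depends on [4:a, 5:c]
#8=a depends on [7:y]
#9=z depends on [6:b, 7:y]
#10=a depends on [8:a]
sources: [0:a, 1:z]
N(rest) = Σ N(rest − s) over sources s of rest; N(one piece) = 1:
  size 1 → [9]=1  [10]=1
  size 2 → [6,9]=1  [8,10]=1  [9,10]=2
  size 3 → [6,9,10]=3  [8,9,10]=3
  size 4 → [6,8,9,10]=6  [7,8,9,10]=3
  size 5 → [4,7,8,9,10]=3  [6,7,8,9,10]=9
  size 6 → [0,4,7,8,9,10]=3  [4,6,7,8,9,10]=12  [5,6,7,8,9,10]=9
  size 7 → [0,4,6,7,8,9,10]=15  [3,5,6,7,8,9,10]=9  [4,5,6,7,8,9,10]=21
  size 8 → [0,4,5,6,7,8,9,10]=36  [2,3,5,6,7,8,9,10]=9  [3,4,5,6,7,8,9,10]=30
  size 9 → [0,3,4,5,6,7,8,9,10]=66  [1,2,3,5,6,7,8,9,10]=9  [2,3,4,5,6,7,8,9,10]=39
  first=0(a) contributes 48
  first=1(z) contributes 105
|[w]| = 153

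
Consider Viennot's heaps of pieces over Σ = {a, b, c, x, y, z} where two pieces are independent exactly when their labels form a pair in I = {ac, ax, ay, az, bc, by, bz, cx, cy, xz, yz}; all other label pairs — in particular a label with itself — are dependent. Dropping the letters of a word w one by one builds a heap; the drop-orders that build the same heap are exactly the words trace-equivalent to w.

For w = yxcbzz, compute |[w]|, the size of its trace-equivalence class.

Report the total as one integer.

#0=y has no predecessor
#1=x depends on [0:y]
#2=c has no predecessor
#3=b depends on [1:x]
#4=z depends on [2:c]
#5=z depends on [4:z]
sources: [0:y, 2:c]
N(rest) = Σ N(rest − s) over sources s of rest; N(one piece) = 1:
  size 1 → [3]=1  [5]=1
  size 2 → [1,3]=1  [3,5]=2  [4,5]=1
  size 3 → [0,1,3]=1  [1,3,5]=3  [2,4,5]=1  [3,4,5]=3
  size 4 → [0,1,3,5]=4  [1,3,4,5]=6  [2,3,4,5]=4
  first=0(y) contributes 10
  first=2(c) contributes 10
|[w]| = 20

20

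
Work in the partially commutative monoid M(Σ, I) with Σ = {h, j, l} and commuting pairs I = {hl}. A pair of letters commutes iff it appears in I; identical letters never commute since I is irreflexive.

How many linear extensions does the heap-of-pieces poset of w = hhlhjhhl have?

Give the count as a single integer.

12

#0=h has no predecessor
#1=h depends on [0:h]
#2=l has no predecessor
#3=h depends on [1:h]
#4=j depends on [2:l, 3:h]
#5=h depends on [4:j]
#6=h depends on [5:h]
#7=l depends on [4:j]
sources: [0:h, 2:l]
N(rest) = Σ N(rest − s) over sources s of rest; N(one piece) = 1:
  size 1 → [6]=1  [7]=1
  size 2 → [5,6]=1  [6,7]=2
  size 3 → [5,6,7]=3
  size 4 → [4,5,6,7]=3
  size 5 → [2,4,5,6,7]=3  [3,4,5,6,7]=3
  size 6 → [1,3,4,5,6,7]=3  [2,3,4,5,6,7]=6
  first=0(h) contributes 9
  first=2(l) contributes 3
|[w]| = 12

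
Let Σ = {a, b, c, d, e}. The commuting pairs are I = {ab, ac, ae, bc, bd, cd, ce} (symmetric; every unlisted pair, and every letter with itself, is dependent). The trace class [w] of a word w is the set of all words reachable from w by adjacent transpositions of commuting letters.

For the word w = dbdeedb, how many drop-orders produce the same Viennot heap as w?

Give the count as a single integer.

6

drop 0:d onto floor
drop 1:b onto floor
drop 2:d onto {0:d}
drop 3:e onto {1:b, 2:d}
drop 4:e onto {3:e}
drop 5:d onto {4:e}
drop 6:b onto {4:e}
ground layer = {0:d, 1:b}
drop-orders for the pieces not yet dropped (sum over which currently-grounded one goes next):
  1 to go: {5} 1  {6} 1
  2 to go: {5,6} 2
  3 to go: {4,5,6} 2
  4 to go: {3,4,5,6} 2
  5 to go: {1,3,4,5,6} 2  {2,3,4,5,6} 2
  if 0:d drops first: 4 orders
  if 1:b drops first: 2 orders
heap linearizations: 6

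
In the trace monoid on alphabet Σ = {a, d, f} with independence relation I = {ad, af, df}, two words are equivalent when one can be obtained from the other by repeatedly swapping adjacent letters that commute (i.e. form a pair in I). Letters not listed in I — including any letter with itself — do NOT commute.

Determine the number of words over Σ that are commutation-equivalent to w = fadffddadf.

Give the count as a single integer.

drop 0:f onto floor
drop 1:a onto floor
drop 2:d onto floor
drop 3:f onto {0:f}
drop 4:f onto {3:f}
drop 5:d onto {2:d}
drop 6:d onto {5:d}
drop 7:a onto {1:a}
drop 8:d onto {6:d}
drop 9:f onto {4:f}
ground layer = {0:f, 1:a, 2:d}
drop-orders for the pieces not yet dropped (sum over which currently-grounded one goes next):
  1 to go: {7} 1  {8} 1  {9} 1
  2 to go: {1,7} 1  {4,9} 1  {6,8} 1  {7,8} 2  {7,9} 2  {8,9} 2
  3 to go: {1,7,8} 3  {1,7,9} 3  {3,4,9} 1  {4,7,9} 3  {4,8,9} 3  {5,6,8} 1  {6,7,8} 3  {6,8,9} 3  {7,8,9} 6
  4 to go: {0,3,4,9} 1  {1,4,7,9} 6  {1,6,7,8} 6  {1,7,8,9} 12  {2,5,6,8} 1  {3,4,7,9} 4  {3,4,8,9} 4  {4,6,8,9} 6  {4,7,8,9} 12  {5,6,7,8} 4  {5,6,8,9} 4  {6,7,8,9} 12
  5 to go: {0,3,4,7,9} 5  {0,3,4,8,9} 5  {1,3,4,7,9} 10  {1,4,7,8,9} 30  {1,5,6,7,8} 10  {1,6,7,8,9} 30  {2,5,6,7,8} 5  {2,5,6,8,9} 5  {3,4,6,8,9} 10  {3,4,7,8,9} 20  {4,5,6,8,9} 10  {4,6,7,8,9} 30  {5,6,7,8,9} 20
  6 to go: {0,1,3,4,7,9} 15  {0,3,4,6,8,9} 15  {0,3,4,7,8,9} 30  {1,2,5,6,7,8} 15  {1,3,4,7,8,9} 60  {1,4,6,7,8,9} 90  {1,5,6,7,8,9} 60  {2,4,5,6,8,9} 15  {2,5,6,7,8,9} 30  {3,4,5,6,8,9} 20  {3,4,6,7,8,9} 60  {4,5,6,7,8,9} 60
  7 to go: {0,1,3,4,7,8,9} 105  {0,3,4,5,6,8,9} 35  {0,3,4,6,7,8,9} 105  {1,2,5,6,7,8,9} 105  {1,3,4,6,7,8,9} 210  {1,4,5,6,7,8,9} 210  {2,3,4,5,6,8,9} 35  {2,4,5,6,7,8,9} 105  {3,4,5,6,7,8,9} 140
  8 to go: {0,1,3,4,6,7,8,9} 420  {0,2,3,4,5,6,8,9} 70  {0,3,4,5,6,7,8,9} 280  {1,2,4,5,6,7,8,9} 420  {1,3,4,5,6,7,8,9} 560  {2,3,4,5,6,7,8,9} 280
  if 0:f drops first: 1260 orders
  if 1:a drops first: 630 orders
  if 2:d drops first: 1260 orders
heap linearizations: 3150

3150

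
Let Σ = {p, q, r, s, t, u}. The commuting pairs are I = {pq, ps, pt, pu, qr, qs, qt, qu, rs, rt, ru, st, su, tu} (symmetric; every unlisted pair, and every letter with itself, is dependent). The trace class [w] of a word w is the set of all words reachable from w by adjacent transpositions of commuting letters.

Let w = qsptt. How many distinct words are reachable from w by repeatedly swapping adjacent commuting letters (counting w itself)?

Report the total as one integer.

#0=q has no predecessor
#1=s has no predecessor
#2=p has no predecessor
#3=t has no predecessor
#4=t depends on [3:t]
sources: [0:q, 1:s, 2:p, 3:t]
N(rest) = Σ N(rest − s) over sources s of rest; N(one piece) = 1:
  size 1 → [0]=1  [1]=1  [2]=1  [4]=1
  size 2 → [0,1]=2  [0,2]=2  [0,4]=2  [1,2]=2  [1,4]=2  [2,4]=2  [3,4]=1
  size 3 → [0,1,2]=6  [0,1,4]=6  [0,2,4]=6  [0,3,4]=3  [1,2,4]=6  [1,3,4]=3  [2,3,4]=3
  first=0(q) contributes 12
  first=1(s) contributes 12
  first=2(p) contributes 12
  first=3(t) contributes 24
|[w]| = 60

60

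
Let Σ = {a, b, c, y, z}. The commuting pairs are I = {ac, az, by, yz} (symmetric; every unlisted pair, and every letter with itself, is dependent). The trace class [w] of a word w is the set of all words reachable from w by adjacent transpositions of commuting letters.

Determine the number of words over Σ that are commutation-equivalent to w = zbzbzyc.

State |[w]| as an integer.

drop 0:z onto floor
drop 1:b onto {0:z}
drop 2:z onto {1:b}
drop 3:b onto {2:z}
drop 4:z onto {3:b}
drop 5:y onto floor
drop 6:c onto {4:z, 5:y}
ground layer = {0:z, 5:y}
drop-orders for the pieces not yet dropped (sum over which currently-grounded one goes next):
  1 to go: {6} 1
  2 to go: {4,6} 1  {5,6} 1
  3 to go: {3,4,6} 1  {4,5,6} 2
  4 to go: {2,3,4,6} 1  {3,4,5,6} 3
  5 to go: {1,2,3,4,6} 1  {2,3,4,5,6} 4
  if 0:z drops first: 5 orders
  if 5:y drops first: 1 orders
heap linearizations: 6

6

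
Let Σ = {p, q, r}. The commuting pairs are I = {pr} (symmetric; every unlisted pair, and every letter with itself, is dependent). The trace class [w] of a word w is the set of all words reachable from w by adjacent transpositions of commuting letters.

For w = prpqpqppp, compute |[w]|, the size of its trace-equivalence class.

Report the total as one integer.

drop 0:p onto floor
drop 1:r onto floor
drop 2:p onto {0:p}
drop 3:q onto {1:r, 2:p}
drop 4:p onto {3:q}
drop 5:q onto {4:p}
drop 6:p onto {5:q}
drop 7:p onto {6:p}
drop 8:p onto {7:p}
ground layer = {0:p, 1:r}
drop-orders for the pieces not yet dropped (sum over which currently-grounded one goes next):
  1 to go: {8} 1
  2 to go: {7,8} 1
  3 to go: {6,7,8} 1
  4 to go: {5,6,7,8} 1
  5 to go: {4,5,6,7,8} 1
  6 to go: {3,4,5,6,7,8} 1
  7 to go: {1,3,4,5,6,7,8} 1  {2,3,4,5,6,7,8} 1
  if 0:p drops first: 2 orders
  if 1:r drops first: 1 orders
heap linearizations: 3

3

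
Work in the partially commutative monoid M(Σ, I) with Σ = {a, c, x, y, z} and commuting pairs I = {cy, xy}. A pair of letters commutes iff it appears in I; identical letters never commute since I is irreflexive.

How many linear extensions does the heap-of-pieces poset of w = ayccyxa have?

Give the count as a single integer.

10

0(a) covers ∅
1(y) covers 0:a
2(c) covers 0:a
3(c) covers 2:c
4(y) covers 1:y
5(x) covers 3:c
6(a) covers 4:y, 5:x
floor of heap: 0:a
completions by unplaced set U, small U first (add the entries for U minus each lowest piece of U):
  |U|=1: {6}:1
  |U|=2: {4,6}:1  {5,6}:1
  |U|=3: {1,4,6}:1  {3,5,6}:1  {4,5,6}:2
  |U|=4: {1,4,5,6}:3  {2,3,5,6}:1  {3,4,5,6}:3
  |U|=5: {1,3,4,5,6}:6  {2,3,4,5,6}:4
  start at 0(a): 10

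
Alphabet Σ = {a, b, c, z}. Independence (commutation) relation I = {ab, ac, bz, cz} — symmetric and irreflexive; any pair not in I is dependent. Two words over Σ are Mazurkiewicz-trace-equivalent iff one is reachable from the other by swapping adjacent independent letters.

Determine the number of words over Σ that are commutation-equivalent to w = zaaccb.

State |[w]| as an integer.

20

drop 0:z onto floor
drop 1:a onto {0:z}
drop 2:a onto {1:a}
drop 3:c onto floor
drop 4:c onto {3:c}
drop 5:b onto {4:c}
ground layer = {0:z, 3:c}
drop-orders for the pieces not yet dropped (sum over which currently-grounded one goes next):
  1 to go: {2} 1  {5} 1
  2 to go: {1,2} 1  {2,5} 2  {4,5} 1
  3 to go: {0,1,2} 1  {1,2,5} 3  {2,4,5} 3  {3,4,5} 1
  4 to go: {0,1,2,5} 4  {1,2,4,5} 6  {2,3,4,5} 4
  if 0:z drops first: 10 orders
  if 3:c drops first: 10 orders
heap linearizations: 20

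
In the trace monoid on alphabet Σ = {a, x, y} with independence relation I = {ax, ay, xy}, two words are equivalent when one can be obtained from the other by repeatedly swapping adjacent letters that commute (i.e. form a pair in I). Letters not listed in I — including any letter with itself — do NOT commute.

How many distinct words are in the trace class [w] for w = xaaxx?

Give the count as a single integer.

0(x) covers ∅
1(a) covers ∅
2(a) covers 1:a
3(x) covers 0:x
4(x) covers 3:x
floor of heap: 0:x, 1:a
completions by unplaced set U, small U first (add the entries for U minus each lowest piece of U):
  |U|=1: {2}:1  {4}:1
  |U|=2: {1,2}:1  {2,4}:2  {3,4}:1
  |U|=3: {0,3,4}:1  {1,2,4}:3  {2,3,4}:3
  start at 0(x): 6
  start at 1(a): 4
sum over floor = 10

10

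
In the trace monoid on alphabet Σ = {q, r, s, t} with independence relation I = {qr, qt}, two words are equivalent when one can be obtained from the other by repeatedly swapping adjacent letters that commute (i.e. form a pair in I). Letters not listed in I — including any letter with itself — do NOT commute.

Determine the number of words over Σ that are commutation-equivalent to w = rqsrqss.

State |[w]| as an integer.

4

#0=r has no predecessor
#1=q has no predecessor
#2=s depends on [0:r, 1:q]
#3=r depends on [2:s]
#4=q depends on [2:s]
#5=s depends on [3:r, 4:q]
#6=s depends on [5:s]
sources: [0:r, 1:q]
N(rest) = Σ N(rest − s) over sources s of rest; N(one piece) = 1:
  size 1 → [6]=1
  size 2 → [5,6]=1
  size 3 → [3,5,6]=1  [4,5,6]=1
  size 4 → [3,4,5,6]=2
  size 5 → [2,3,4,5,6]=2
  first=0(r) contributes 2
  first=1(q) contributes 2
|[w]| = 4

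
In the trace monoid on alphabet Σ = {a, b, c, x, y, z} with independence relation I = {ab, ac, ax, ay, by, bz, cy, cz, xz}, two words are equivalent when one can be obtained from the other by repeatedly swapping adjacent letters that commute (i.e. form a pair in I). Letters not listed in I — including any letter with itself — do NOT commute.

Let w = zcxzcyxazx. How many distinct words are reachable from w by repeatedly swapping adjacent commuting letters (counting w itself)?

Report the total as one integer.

drop 0:z onto floor
drop 1:c onto floor
drop 2:x onto {1:c}
drop 3:z onto {0:z}
drop 4:c onto {2:x}
drop 5:y onto {2:x, 3:z}
drop 6:x onto {4:c, 5:y}
drop 7:a onto {3:z}
drop 8:z onto {5:y, 7:a}
drop 9:x onto {6:x}
ground layer = {0:z, 1:c}
drop-orders for the pieces not yet dropped (sum over which currently-grounded one goes next):
  1 to go: {8} 1  {9} 1
  2 to go: {6,9} 1  {7,8} 1  {8,9} 2
  3 to go: {4,6,9} 1  {6,8,9} 3  {7,8,9} 3
  4 to go: {4,6,8,9} 4  {5,6,8,9} 3  {6,7,8,9} 6
  5 to go: {4,5,6,8,9} 7  {4,6,7,8,9} 10  {5,6,7,8,9} 9
  6 to go: {2,4,5,6,8,9} 7  {3,5,6,7,8,9} 9  {4,5,6,7,8,9} 26
  7 to go: {0,3,5,6,7,8,9} 9  {1,2,4,5,6,8,9} 7  {2,4,5,6,7,8,9} 33  {3,4,5,6,7,8,9} 35
  8 to go: {0,3,4,5,6,7,8,9} 44  {1,2,4,5,6,7,8,9} 40  {2,3,4,5,6,7,8,9} 68
  if 0:z drops first: 108 orders
  if 1:c drops first: 112 orders
heap linearizations: 220

220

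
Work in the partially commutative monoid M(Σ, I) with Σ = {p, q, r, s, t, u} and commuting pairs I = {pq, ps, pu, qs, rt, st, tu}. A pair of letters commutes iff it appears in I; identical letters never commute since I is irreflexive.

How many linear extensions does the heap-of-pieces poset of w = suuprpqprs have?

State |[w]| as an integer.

piece 0:s — minimal
piece 1:u rests on {0:s}
piece 2:u rests on {1:u}
piece 3:p — minimal
piece 4:r rests on {2:u, 3:p}
piece 5:p rests on {4:r}
piece 6:q rests on {4:r}
piece 7:p rests on {5:p}
piece 8:r rests on {6:q, 7:p}
piece 9:s rests on {8:r}
minimal pieces: {0:s, 3:p}
ways to finish when only these pieces remain (= sum over removing one remaining piece with nothing left below it):
  1 left: {9}→1
  2 left: {8,9}→1
  3 left: {6,8,9}→1  {7,8,9}→1
  4 left: {5,7,8,9}→1  {6,7,8,9}→2
  5 left: {5,6,7,8,9}→3
  6 left: {4,5,6,7,8,9}→3
  7 left: {2,4,5,6,7,8,9}→3  {3,4,5,6,7,8,9}→3
  8 left: {1,2,4,5,6,7,8,9}→3  {2,3,4,5,6,7,8,9}→6
  placing 0:s first → 9 extensions
  placing 3:p first → 3 extensions
total linear extensions = 12

12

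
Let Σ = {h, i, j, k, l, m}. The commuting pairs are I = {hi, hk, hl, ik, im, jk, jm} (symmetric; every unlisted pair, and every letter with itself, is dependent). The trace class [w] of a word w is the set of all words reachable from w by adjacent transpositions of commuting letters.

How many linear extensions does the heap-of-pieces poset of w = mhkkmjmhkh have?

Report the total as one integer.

piece 0:m — minimal
piece 1:h rests on {0:m}
piece 2:k rests on {0:m}
piece 3:k rests on {2:k}
piece 4:m rests on {1:h, 3:k}
piece 5:j rests on {1:h}
piece 6:m rests on {4:m}
piece 7:h rests on {5:j, 6:m}
piece 8:k rests on {6:m}
piece 9:h rests on {7:h}
minimal pieces: {0:m}
ways to finish when only these pieces remain (= sum over removing one remaining piece with nothing left below it):
  1 left: {8}→1  {9}→1
  2 left: {7,9}→1  {8,9}→2
  3 left: {5,7,9}→1  {7,8,9}→3
  4 left: {5,7,8,9}→4  {6,7,8,9}→3
  5 left: {4,6,7,8,9}→3  {5,6,7,8,9}→7
  6 left: {3,4,6,7,8,9}→3  {4,5,6,7,8,9}→10
  7 left: {1,4,5,6,7,8,9}→10  {2,3,4,6,7,8,9}→3  {3,4,5,6,7,8,9}→13
  8 left: {1,3,4,5,6,7,8,9}→23  {2,3,4,5,6,7,8,9}→16
  placing 0:m first → 39 extensions

39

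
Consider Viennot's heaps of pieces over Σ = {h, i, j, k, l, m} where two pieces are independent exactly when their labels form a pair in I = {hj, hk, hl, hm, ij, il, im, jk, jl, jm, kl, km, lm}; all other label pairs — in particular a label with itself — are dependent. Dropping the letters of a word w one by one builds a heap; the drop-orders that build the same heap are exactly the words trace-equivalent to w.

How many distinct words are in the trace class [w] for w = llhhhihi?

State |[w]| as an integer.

drop 0:l onto floor
drop 1:l onto {0:l}
drop 2:h onto floor
drop 3:h onto {2:h}
drop 4:h onto {3:h}
drop 5:i onto {4:h}
drop 6:h onto {5:i}
drop 7:i onto {6:h}
ground layer = {0:l, 2:h}
drop-orders for the pieces not yet dropped (sum over which currently-grounded one goes next):
  1 to go: {1} 1  {7} 1
  2 to go: {0,1} 1  {1,7} 2  {6,7} 1
  3 to go: {0,1,7} 3  {1,6,7} 3  {5,6,7} 1
  4 to go: {0,1,6,7} 6  {1,5,6,7} 4  {4,5,6,7} 1
  5 to go: {0,1,5,6,7} 10  {1,4,5,6,7} 5  {3,4,5,6,7} 1
  6 to go: {0,1,4,5,6,7} 15  {1,3,4,5,6,7} 6  {2,3,4,5,6,7} 1
  if 0:l drops first: 7 orders
  if 2:h drops first: 21 orders
heap linearizations: 28

28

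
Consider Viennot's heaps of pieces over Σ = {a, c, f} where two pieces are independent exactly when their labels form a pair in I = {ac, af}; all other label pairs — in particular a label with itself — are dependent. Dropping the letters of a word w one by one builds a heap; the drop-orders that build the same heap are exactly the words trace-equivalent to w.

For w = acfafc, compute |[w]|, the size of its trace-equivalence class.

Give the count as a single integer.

drop 0:a onto floor
drop 1:c onto floor
drop 2:f onto {1:c}
drop 3:a onto {0:a}
drop 4:f onto {2:f}
drop 5:c onto {4:f}
ground layer = {0:a, 1:c}
drop-orders for the pieces not yet dropped (sum over which currently-grounded one goes next):
  1 to go: {3} 1  {5} 1
  2 to go: {0,3} 1  {3,5} 2  {4,5} 1
  3 to go: {0,3,5} 3  {2,4,5} 1  {3,4,5} 3
  4 to go: {0,3,4,5} 6  {1,2,4,5} 1  {2,3,4,5} 4
  if 0:a drops first: 5 orders
  if 1:c drops first: 10 orders
heap linearizations: 15

15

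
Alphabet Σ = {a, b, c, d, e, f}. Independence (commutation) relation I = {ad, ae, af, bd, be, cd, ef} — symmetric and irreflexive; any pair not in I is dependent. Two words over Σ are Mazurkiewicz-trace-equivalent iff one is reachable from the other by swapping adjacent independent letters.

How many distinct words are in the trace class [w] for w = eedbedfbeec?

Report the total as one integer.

40

piece 0:e — minimal
piece 1:e rests on {0:e}
piece 2:d rests on {1:e}
piece 3:b — minimal
piece 4:e rests on {2:d}
piece 5:d rests on {4:e}
piece 6:f rests on {3:b, 5:d}
piece 7:b rests on {6:f}
piece 8:e rests on {5:d}
piece 9:e rests on {8:e}
piece 10:c rests on {7:b, 9:e}
minimal pieces: {0:e, 3:b}
ways to finish when only these pieces remain (= sum over removing one remaining piece with nothing left below it):
  1 left: {10}→1
  2 left: {7,10}→1  {9,10}→1
  3 left: {6,7,10}→1  {7,9,10}→2  {8,9,10}→1
  4 left: {3,6,7,10}→1  {6,7,9,10}→3  {7,8,9,10}→3
  5 left: {3,6,7,9,10}→4  {6,7,8,9,10}→6
  6 left: {3,6,7,8,9,10}→10  {5,6,7,8,9,10}→6
  7 left: {3,5,6,7,8,9,10}→16  {4,5,6,7,8,9,10}→6
  8 left: {2,4,5,6,7,8,9,10}→6  {3,4,5,6,7,8,9,10}→22
  9 left: {1,2,4,5,6,7,8,9,10}→6  {2,3,4,5,6,7,8,9,10}→28
  placing 0:e first → 34 extensions
  placing 3:b first → 6 extensions
total linear extensions = 40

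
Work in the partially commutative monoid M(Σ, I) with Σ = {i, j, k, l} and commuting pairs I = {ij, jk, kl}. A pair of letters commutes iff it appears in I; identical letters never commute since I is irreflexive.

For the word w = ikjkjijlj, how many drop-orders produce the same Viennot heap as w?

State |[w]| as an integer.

35

drop 0:i onto floor
drop 1:k onto {0:i}
drop 2:j onto floor
drop 3:k onto {1:k}
drop 4:j onto {2:j}
drop 5:i onto {3:k}
drop 6:j onto {4:j}
drop 7:l onto {5:i, 6:j}
drop 8:j onto {7:l}
ground layer = {0:i, 2:j}
drop-orders for the pieces not yet dropped (sum over which currently-grounded one goes next):
  1 to go: {8} 1
  2 to go: {7,8} 1
  3 to go: {5,7,8} 1  {6,7,8} 1
  4 to go: {3,5,7,8} 1  {4,6,7,8} 1  {5,6,7,8} 2
  5 to go: {1,3,5,7,8} 1  {2,4,6,7,8} 1  {3,5,6,7,8} 3  {4,5,6,7,8} 3
  6 to go: {0,1,3,5,7,8} 1  {1,3,5,6,7,8} 4  {2,4,5,6,7,8} 4  {3,4,5,6,7,8} 6
  7 to go: {0,1,3,5,6,7,8} 5  {1,3,4,5,6,7,8} 10  {2,3,4,5,6,7,8} 10
  if 0:i drops first: 20 orders
  if 2:j drops first: 15 orders
heap linearizations: 35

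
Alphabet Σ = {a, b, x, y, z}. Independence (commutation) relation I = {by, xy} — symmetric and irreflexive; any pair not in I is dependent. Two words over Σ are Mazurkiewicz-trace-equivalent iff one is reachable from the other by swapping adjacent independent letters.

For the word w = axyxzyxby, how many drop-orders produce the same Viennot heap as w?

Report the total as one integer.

drop 0:a onto floor
drop 1:x onto {0:a}
drop 2:y onto {0:a}
drop 3:x onto {1:x}
drop 4:z onto {2:y, 3:x}
drop 5:y onto {4:z}
drop 6:x onto {4:z}
drop 7:b onto {6:x}
drop 8:y onto {5:y}
ground layer = {0:a}
drop-orders for the pieces not yet dropped (sum over which currently-grounded one goes next):
  1 to go: {7} 1  {8} 1
  2 to go: {5,8} 1  {6,7} 1  {7,8} 2
  3 to go: {5,7,8} 3  {6,7,8} 3
  4 to go: {5,6,7,8} 6
  5 to go: {4,5,6,7,8} 6
  6 to go: {2,4,5,6,7,8} 6  {3,4,5,6,7,8} 6
  7 to go: {1,3,4,5,6,7,8} 6  {2,3,4,5,6,7,8} 12
  if 0:a drops first: 18 orders

18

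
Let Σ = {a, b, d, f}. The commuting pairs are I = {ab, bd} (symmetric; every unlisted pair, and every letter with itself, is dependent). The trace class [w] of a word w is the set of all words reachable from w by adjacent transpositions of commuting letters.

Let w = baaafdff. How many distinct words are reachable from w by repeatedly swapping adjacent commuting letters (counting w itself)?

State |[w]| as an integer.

4

0(b) covers ∅
1(a) covers ∅
2(a) covers 1:a
3(a) covers 2:a
4(f) covers 0:b, 3:a
5(d) covers 4:f
6(f) covers 5:d
7(f) covers 6:f
floor of heap: 0:b, 1:a
completions by unplaced set U, small U first (add the entries for U minus each lowest piece of U):
  |U|=1: {7}:1
  |U|=2: {6,7}:1
  |U|=3: {5,6,7}:1
  |U|=4: {4,5,6,7}:1
  |U|=5: {0,4,5,6,7}:1  {3,4,5,6,7}:1
  |U|=6: {0,3,4,5,6,7}:2  {2,3,4,5,6,7}:1
  start at 0(b): 1
  start at 1(a): 3
sum over floor = 4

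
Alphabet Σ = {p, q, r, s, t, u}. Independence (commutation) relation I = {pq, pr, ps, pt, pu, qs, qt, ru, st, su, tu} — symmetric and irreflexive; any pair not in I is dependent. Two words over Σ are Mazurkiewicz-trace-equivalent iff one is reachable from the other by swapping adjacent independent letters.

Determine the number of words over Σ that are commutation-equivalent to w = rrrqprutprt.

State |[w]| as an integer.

0(r) covers ∅
1(r) covers 0:r
2(r) covers 1:r
3(q) covers 2:r
4(p) covers ∅
5(r) covers 3:q
6(u) covers 3:q
7(t) covers 5:r
8(p) covers 4:p
9(r) covers 7:t
10(t) covers 9:r
floor of heap: 0:r, 4:p
completions by unplaced set U, small U first (add the entries for U minus each lowest piece of U):
  |U|=1: {6}:1  {8}:1  {10}:1
  |U|=2: {4,8}:1  {6,8}:2  {6,10}:2  {8,10}:2  {9,10}:1
  |U|=3: {4,6,8}:3  {4,8,10}:3  {6,8,10}:6  {6,9,10}:3  {7,9,10}:1  {8,9,10}:3
  |U|=4: {4,6,8,10}:12  {4,8,9,10}:6  {5,7,9,10}:1  {6,7,9,10}:4  {6,8,9,10}:12  {7,8,9,10}:4
  |U|=5: {4,6,8,9,10}:30  {4,7,8,9,10}:10  {5,6,7,9,10}:5  {5,7,8,9,10}:5  {6,7,8,9,10}:20
  |U|=6: {3,5,6,7,9,10}:5  {4,5,7,8,9,10}:15  {4,6,7,8,9,10}:60  {5,6,7,8,9,10}:30
  |U|=7: {2,3,5,6,7,9,10}:5  {3,5,6,7,8,9,10}:35  {4,5,6,7,8,9,10}:105
  |U|=8: {1,2,3,5,6,7,9,10}:5  {2,3,5,6,7,8,9,10}:40  {3,4,5,6,7,8,9,10}:140
  |U|=9: {0,1,2,3,5,6,7,9,10}:5  {1,2,3,5,6,7,8,9,10}:45  {2,3,4,5,6,7,8,9,10}:180
  start at 0(r): 225
  start at 4(p): 50
sum over floor = 275

275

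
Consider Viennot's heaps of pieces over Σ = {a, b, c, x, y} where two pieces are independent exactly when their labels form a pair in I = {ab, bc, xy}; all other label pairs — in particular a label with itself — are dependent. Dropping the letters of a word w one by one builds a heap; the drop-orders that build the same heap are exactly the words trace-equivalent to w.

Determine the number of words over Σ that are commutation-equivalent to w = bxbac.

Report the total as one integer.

3

0(b) covers ∅
1(x) covers 0:b
2(b) covers 1:x
3(a) covers 1:x
4(c) covers 3:a
floor of heap: 0:b
completions by unplaced set U, small U first (add the entries for U minus each lowest piece of U):
  |U|=1: {2}:1  {4}:1
  |U|=2: {2,4}:2  {3,4}:1
  |U|=3: {2,3,4}:3
  start at 0(b): 3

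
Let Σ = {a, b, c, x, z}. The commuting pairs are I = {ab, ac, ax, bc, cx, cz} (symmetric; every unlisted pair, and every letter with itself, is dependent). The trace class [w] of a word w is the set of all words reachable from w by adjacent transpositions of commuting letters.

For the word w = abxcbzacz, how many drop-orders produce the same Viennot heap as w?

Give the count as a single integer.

0(a) covers ∅
1(b) covers ∅
2(x) covers 1:b
3(c) covers ∅
4(b) covers 2:x
5(z) covers 0:a, 4:b
6(a) covers 5:z
7(c) covers 3:c
8(z) covers 6:a
floor of heap: 0:a, 1:b, 3:c
completions by unplaced set U, small U first (add the entries for U minus each lowest piece of U):
  |U|=1: {7}:1  {8}:1
  |U|=2: {3,7}:1  {6,8}:1  {7,8}:2
  |U|=3: {3,7,8}:3  {5,6,8}:1  {6,7,8}:3
  |U|=4: {0,5,6,8}:1  {3,6,7,8}:6  {4,5,6,8}:1  {5,6,7,8}:4
  |U|=5: {0,4,5,6,8}:2  {0,5,6,7,8}:5  {2,4,5,6,8}:1  {3,5,6,7,8}:10  {4,5,6,7,8}:5
  |U|=6: {0,2,4,5,6,8}:3  {0,3,5,6,7,8}:15  {0,4,5,6,7,8}:12  {1,2,4,5,6,8}:1  {2,4,5,6,7,8}:6  {3,4,5,6,7,8}:15
  |U|=7: {0,1,2,4,5,6,8}:4  {0,2,4,5,6,7,8}:21  {0,3,4,5,6,7,8}:42  {1,2,4,5,6,7,8}:7  {2,3,4,5,6,7,8}:21
  start at 0(a): 28
  start at 1(b): 84
  start at 3(c): 32
sum over floor = 144

144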